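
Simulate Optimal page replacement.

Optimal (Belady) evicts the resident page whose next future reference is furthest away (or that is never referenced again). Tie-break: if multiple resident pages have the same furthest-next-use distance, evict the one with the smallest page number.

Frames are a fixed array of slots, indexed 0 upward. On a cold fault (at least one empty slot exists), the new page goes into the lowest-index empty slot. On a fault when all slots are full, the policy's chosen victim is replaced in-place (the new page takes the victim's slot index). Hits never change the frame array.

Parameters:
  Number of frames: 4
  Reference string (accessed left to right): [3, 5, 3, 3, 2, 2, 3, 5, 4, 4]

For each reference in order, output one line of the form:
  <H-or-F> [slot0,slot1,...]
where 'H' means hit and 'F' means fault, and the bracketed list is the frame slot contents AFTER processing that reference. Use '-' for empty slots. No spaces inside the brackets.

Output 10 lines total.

F [3,-,-,-]
F [3,5,-,-]
H [3,5,-,-]
H [3,5,-,-]
F [3,5,2,-]
H [3,5,2,-]
H [3,5,2,-]
H [3,5,2,-]
F [3,5,2,4]
H [3,5,2,4]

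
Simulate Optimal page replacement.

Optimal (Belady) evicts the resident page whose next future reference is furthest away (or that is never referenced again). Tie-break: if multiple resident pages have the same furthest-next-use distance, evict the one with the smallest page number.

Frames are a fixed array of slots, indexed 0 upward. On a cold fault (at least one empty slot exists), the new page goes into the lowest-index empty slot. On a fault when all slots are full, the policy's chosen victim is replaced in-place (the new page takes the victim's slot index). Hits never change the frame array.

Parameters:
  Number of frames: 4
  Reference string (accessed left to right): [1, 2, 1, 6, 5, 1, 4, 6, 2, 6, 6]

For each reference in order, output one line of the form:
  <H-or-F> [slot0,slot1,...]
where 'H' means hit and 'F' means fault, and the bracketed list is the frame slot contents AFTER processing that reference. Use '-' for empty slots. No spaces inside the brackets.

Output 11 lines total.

F [1,-,-,-]
F [1,2,-,-]
H [1,2,-,-]
F [1,2,6,-]
F [1,2,6,5]
H [1,2,6,5]
F [4,2,6,5]
H [4,2,6,5]
H [4,2,6,5]
H [4,2,6,5]
H [4,2,6,5]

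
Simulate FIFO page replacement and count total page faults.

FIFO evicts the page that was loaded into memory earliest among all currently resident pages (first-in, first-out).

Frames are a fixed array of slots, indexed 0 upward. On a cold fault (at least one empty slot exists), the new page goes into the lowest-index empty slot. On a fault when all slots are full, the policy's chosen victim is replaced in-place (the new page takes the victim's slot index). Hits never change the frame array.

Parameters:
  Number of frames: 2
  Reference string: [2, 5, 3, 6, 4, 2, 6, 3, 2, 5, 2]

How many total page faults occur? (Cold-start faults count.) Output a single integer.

Step 0: ref 2 → FAULT, frames=[2,-]
Step 1: ref 5 → FAULT, frames=[2,5]
Step 2: ref 3 → FAULT (evict 2), frames=[3,5]
Step 3: ref 6 → FAULT (evict 5), frames=[3,6]
Step 4: ref 4 → FAULT (evict 3), frames=[4,6]
Step 5: ref 2 → FAULT (evict 6), frames=[4,2]
Step 6: ref 6 → FAULT (evict 4), frames=[6,2]
Step 7: ref 3 → FAULT (evict 2), frames=[6,3]
Step 8: ref 2 → FAULT (evict 6), frames=[2,3]
Step 9: ref 5 → FAULT (evict 3), frames=[2,5]
Step 10: ref 2 → HIT, frames=[2,5]
Total faults: 10

Answer: 10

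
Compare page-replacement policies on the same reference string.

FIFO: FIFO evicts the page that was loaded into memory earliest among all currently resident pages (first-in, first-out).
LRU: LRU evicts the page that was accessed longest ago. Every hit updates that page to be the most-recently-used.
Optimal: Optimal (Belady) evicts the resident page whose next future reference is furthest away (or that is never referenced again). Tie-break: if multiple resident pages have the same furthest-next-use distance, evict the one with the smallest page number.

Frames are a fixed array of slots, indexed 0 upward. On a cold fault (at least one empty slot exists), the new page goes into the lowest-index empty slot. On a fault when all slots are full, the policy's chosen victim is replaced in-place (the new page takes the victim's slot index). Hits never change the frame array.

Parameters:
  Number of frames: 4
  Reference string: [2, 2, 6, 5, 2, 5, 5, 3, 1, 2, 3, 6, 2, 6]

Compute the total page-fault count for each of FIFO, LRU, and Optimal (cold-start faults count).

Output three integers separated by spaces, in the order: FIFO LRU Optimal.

--- FIFO ---
  step 0: ref 2 -> FAULT, frames=[2,-,-,-] (faults so far: 1)
  step 1: ref 2 -> HIT, frames=[2,-,-,-] (faults so far: 1)
  step 2: ref 6 -> FAULT, frames=[2,6,-,-] (faults so far: 2)
  step 3: ref 5 -> FAULT, frames=[2,6,5,-] (faults so far: 3)
  step 4: ref 2 -> HIT, frames=[2,6,5,-] (faults so far: 3)
  step 5: ref 5 -> HIT, frames=[2,6,5,-] (faults so far: 3)
  step 6: ref 5 -> HIT, frames=[2,6,5,-] (faults so far: 3)
  step 7: ref 3 -> FAULT, frames=[2,6,5,3] (faults so far: 4)
  step 8: ref 1 -> FAULT, evict 2, frames=[1,6,5,3] (faults so far: 5)
  step 9: ref 2 -> FAULT, evict 6, frames=[1,2,5,3] (faults so far: 6)
  step 10: ref 3 -> HIT, frames=[1,2,5,3] (faults so far: 6)
  step 11: ref 6 -> FAULT, evict 5, frames=[1,2,6,3] (faults so far: 7)
  step 12: ref 2 -> HIT, frames=[1,2,6,3] (faults so far: 7)
  step 13: ref 6 -> HIT, frames=[1,2,6,3] (faults so far: 7)
  FIFO total faults: 7
--- LRU ---
  step 0: ref 2 -> FAULT, frames=[2,-,-,-] (faults so far: 1)
  step 1: ref 2 -> HIT, frames=[2,-,-,-] (faults so far: 1)
  step 2: ref 6 -> FAULT, frames=[2,6,-,-] (faults so far: 2)
  step 3: ref 5 -> FAULT, frames=[2,6,5,-] (faults so far: 3)
  step 4: ref 2 -> HIT, frames=[2,6,5,-] (faults so far: 3)
  step 5: ref 5 -> HIT, frames=[2,6,5,-] (faults so far: 3)
  step 6: ref 5 -> HIT, frames=[2,6,5,-] (faults so far: 3)
  step 7: ref 3 -> FAULT, frames=[2,6,5,3] (faults so far: 4)
  step 8: ref 1 -> FAULT, evict 6, frames=[2,1,5,3] (faults so far: 5)
  step 9: ref 2 -> HIT, frames=[2,1,5,3] (faults so far: 5)
  step 10: ref 3 -> HIT, frames=[2,1,5,3] (faults so far: 5)
  step 11: ref 6 -> FAULT, evict 5, frames=[2,1,6,3] (faults so far: 6)
  step 12: ref 2 -> HIT, frames=[2,1,6,3] (faults so far: 6)
  step 13: ref 6 -> HIT, frames=[2,1,6,3] (faults so far: 6)
  LRU total faults: 6
--- Optimal ---
  step 0: ref 2 -> FAULT, frames=[2,-,-,-] (faults so far: 1)
  step 1: ref 2 -> HIT, frames=[2,-,-,-] (faults so far: 1)
  step 2: ref 6 -> FAULT, frames=[2,6,-,-] (faults so far: 2)
  step 3: ref 5 -> FAULT, frames=[2,6,5,-] (faults so far: 3)
  step 4: ref 2 -> HIT, frames=[2,6,5,-] (faults so far: 3)
  step 5: ref 5 -> HIT, frames=[2,6,5,-] (faults so far: 3)
  step 6: ref 5 -> HIT, frames=[2,6,5,-] (faults so far: 3)
  step 7: ref 3 -> FAULT, frames=[2,6,5,3] (faults so far: 4)
  step 8: ref 1 -> FAULT, evict 5, frames=[2,6,1,3] (faults so far: 5)
  step 9: ref 2 -> HIT, frames=[2,6,1,3] (faults so far: 5)
  step 10: ref 3 -> HIT, frames=[2,6,1,3] (faults so far: 5)
  step 11: ref 6 -> HIT, frames=[2,6,1,3] (faults so far: 5)
  step 12: ref 2 -> HIT, frames=[2,6,1,3] (faults so far: 5)
  step 13: ref 6 -> HIT, frames=[2,6,1,3] (faults so far: 5)
  Optimal total faults: 5

Answer: 7 6 5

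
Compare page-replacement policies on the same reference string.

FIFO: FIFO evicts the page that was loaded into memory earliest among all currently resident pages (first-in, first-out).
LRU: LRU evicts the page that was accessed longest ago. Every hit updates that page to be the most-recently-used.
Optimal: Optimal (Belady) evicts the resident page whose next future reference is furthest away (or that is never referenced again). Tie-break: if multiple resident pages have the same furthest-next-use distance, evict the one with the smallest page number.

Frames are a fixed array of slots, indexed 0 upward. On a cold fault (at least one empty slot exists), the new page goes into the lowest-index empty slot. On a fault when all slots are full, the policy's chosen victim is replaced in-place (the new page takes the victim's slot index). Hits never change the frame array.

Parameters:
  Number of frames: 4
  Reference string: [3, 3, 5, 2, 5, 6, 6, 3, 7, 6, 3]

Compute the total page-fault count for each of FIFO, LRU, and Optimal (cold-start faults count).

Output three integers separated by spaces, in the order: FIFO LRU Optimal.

Answer: 6 5 5

Derivation:
--- FIFO ---
  step 0: ref 3 -> FAULT, frames=[3,-,-,-] (faults so far: 1)
  step 1: ref 3 -> HIT, frames=[3,-,-,-] (faults so far: 1)
  step 2: ref 5 -> FAULT, frames=[3,5,-,-] (faults so far: 2)
  step 3: ref 2 -> FAULT, frames=[3,5,2,-] (faults so far: 3)
  step 4: ref 5 -> HIT, frames=[3,5,2,-] (faults so far: 3)
  step 5: ref 6 -> FAULT, frames=[3,5,2,6] (faults so far: 4)
  step 6: ref 6 -> HIT, frames=[3,5,2,6] (faults so far: 4)
  step 7: ref 3 -> HIT, frames=[3,5,2,6] (faults so far: 4)
  step 8: ref 7 -> FAULT, evict 3, frames=[7,5,2,6] (faults so far: 5)
  step 9: ref 6 -> HIT, frames=[7,5,2,6] (faults so far: 5)
  step 10: ref 3 -> FAULT, evict 5, frames=[7,3,2,6] (faults so far: 6)
  FIFO total faults: 6
--- LRU ---
  step 0: ref 3 -> FAULT, frames=[3,-,-,-] (faults so far: 1)
  step 1: ref 3 -> HIT, frames=[3,-,-,-] (faults so far: 1)
  step 2: ref 5 -> FAULT, frames=[3,5,-,-] (faults so far: 2)
  step 3: ref 2 -> FAULT, frames=[3,5,2,-] (faults so far: 3)
  step 4: ref 5 -> HIT, frames=[3,5,2,-] (faults so far: 3)
  step 5: ref 6 -> FAULT, frames=[3,5,2,6] (faults so far: 4)
  step 6: ref 6 -> HIT, frames=[3,5,2,6] (faults so far: 4)
  step 7: ref 3 -> HIT, frames=[3,5,2,6] (faults so far: 4)
  step 8: ref 7 -> FAULT, evict 2, frames=[3,5,7,6] (faults so far: 5)
  step 9: ref 6 -> HIT, frames=[3,5,7,6] (faults so far: 5)
  step 10: ref 3 -> HIT, frames=[3,5,7,6] (faults so far: 5)
  LRU total faults: 5
--- Optimal ---
  step 0: ref 3 -> FAULT, frames=[3,-,-,-] (faults so far: 1)
  step 1: ref 3 -> HIT, frames=[3,-,-,-] (faults so far: 1)
  step 2: ref 5 -> FAULT, frames=[3,5,-,-] (faults so far: 2)
  step 3: ref 2 -> FAULT, frames=[3,5,2,-] (faults so far: 3)
  step 4: ref 5 -> HIT, frames=[3,5,2,-] (faults so far: 3)
  step 5: ref 6 -> FAULT, frames=[3,5,2,6] (faults so far: 4)
  step 6: ref 6 -> HIT, frames=[3,5,2,6] (faults so far: 4)
  step 7: ref 3 -> HIT, frames=[3,5,2,6] (faults so far: 4)
  step 8: ref 7 -> FAULT, evict 2, frames=[3,5,7,6] (faults so far: 5)
  step 9: ref 6 -> HIT, frames=[3,5,7,6] (faults so far: 5)
  step 10: ref 3 -> HIT, frames=[3,5,7,6] (faults so far: 5)
  Optimal total faults: 5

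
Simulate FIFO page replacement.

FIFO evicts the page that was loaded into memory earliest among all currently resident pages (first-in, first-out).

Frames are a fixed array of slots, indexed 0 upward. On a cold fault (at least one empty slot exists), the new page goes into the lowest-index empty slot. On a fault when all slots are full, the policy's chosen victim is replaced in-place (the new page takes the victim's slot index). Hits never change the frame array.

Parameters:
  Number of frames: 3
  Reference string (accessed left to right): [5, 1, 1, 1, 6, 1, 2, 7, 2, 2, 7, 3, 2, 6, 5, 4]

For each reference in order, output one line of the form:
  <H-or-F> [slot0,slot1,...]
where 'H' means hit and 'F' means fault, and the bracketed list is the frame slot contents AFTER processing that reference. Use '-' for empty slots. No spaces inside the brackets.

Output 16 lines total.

F [5,-,-]
F [5,1,-]
H [5,1,-]
H [5,1,-]
F [5,1,6]
H [5,1,6]
F [2,1,6]
F [2,7,6]
H [2,7,6]
H [2,7,6]
H [2,7,6]
F [2,7,3]
H [2,7,3]
F [6,7,3]
F [6,5,3]
F [6,5,4]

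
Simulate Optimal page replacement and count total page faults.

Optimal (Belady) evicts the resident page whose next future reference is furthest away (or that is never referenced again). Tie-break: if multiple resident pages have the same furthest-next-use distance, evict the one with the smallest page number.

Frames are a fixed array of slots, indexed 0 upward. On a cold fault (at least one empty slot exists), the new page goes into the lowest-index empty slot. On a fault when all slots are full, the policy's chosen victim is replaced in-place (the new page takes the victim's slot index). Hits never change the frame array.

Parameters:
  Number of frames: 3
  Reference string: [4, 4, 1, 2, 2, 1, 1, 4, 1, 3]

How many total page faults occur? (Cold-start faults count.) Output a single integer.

Step 0: ref 4 → FAULT, frames=[4,-,-]
Step 1: ref 4 → HIT, frames=[4,-,-]
Step 2: ref 1 → FAULT, frames=[4,1,-]
Step 3: ref 2 → FAULT, frames=[4,1,2]
Step 4: ref 2 → HIT, frames=[4,1,2]
Step 5: ref 1 → HIT, frames=[4,1,2]
Step 6: ref 1 → HIT, frames=[4,1,2]
Step 7: ref 4 → HIT, frames=[4,1,2]
Step 8: ref 1 → HIT, frames=[4,1,2]
Step 9: ref 3 → FAULT (evict 1), frames=[4,3,2]
Total faults: 4

Answer: 4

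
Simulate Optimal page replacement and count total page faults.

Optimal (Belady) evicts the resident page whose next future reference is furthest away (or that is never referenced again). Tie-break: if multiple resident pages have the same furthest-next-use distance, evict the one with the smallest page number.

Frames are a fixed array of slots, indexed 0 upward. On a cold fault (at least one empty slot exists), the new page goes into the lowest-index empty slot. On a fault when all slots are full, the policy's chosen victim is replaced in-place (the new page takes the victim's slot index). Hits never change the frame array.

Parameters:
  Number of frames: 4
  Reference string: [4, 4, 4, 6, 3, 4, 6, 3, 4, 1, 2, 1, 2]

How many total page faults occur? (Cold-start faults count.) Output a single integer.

Step 0: ref 4 → FAULT, frames=[4,-,-,-]
Step 1: ref 4 → HIT, frames=[4,-,-,-]
Step 2: ref 4 → HIT, frames=[4,-,-,-]
Step 3: ref 6 → FAULT, frames=[4,6,-,-]
Step 4: ref 3 → FAULT, frames=[4,6,3,-]
Step 5: ref 4 → HIT, frames=[4,6,3,-]
Step 6: ref 6 → HIT, frames=[4,6,3,-]
Step 7: ref 3 → HIT, frames=[4,6,3,-]
Step 8: ref 4 → HIT, frames=[4,6,3,-]
Step 9: ref 1 → FAULT, frames=[4,6,3,1]
Step 10: ref 2 → FAULT (evict 3), frames=[4,6,2,1]
Step 11: ref 1 → HIT, frames=[4,6,2,1]
Step 12: ref 2 → HIT, frames=[4,6,2,1]
Total faults: 5

Answer: 5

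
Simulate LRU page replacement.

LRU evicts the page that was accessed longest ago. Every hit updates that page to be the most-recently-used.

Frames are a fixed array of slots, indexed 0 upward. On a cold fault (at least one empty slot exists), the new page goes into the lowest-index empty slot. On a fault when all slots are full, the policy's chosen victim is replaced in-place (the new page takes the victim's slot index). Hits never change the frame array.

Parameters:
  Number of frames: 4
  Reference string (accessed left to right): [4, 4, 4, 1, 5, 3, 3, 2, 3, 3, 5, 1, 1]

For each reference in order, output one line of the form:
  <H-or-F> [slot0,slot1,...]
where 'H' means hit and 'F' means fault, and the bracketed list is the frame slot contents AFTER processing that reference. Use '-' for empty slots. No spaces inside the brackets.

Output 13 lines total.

F [4,-,-,-]
H [4,-,-,-]
H [4,-,-,-]
F [4,1,-,-]
F [4,1,5,-]
F [4,1,5,3]
H [4,1,5,3]
F [2,1,5,3]
H [2,1,5,3]
H [2,1,5,3]
H [2,1,5,3]
H [2,1,5,3]
H [2,1,5,3]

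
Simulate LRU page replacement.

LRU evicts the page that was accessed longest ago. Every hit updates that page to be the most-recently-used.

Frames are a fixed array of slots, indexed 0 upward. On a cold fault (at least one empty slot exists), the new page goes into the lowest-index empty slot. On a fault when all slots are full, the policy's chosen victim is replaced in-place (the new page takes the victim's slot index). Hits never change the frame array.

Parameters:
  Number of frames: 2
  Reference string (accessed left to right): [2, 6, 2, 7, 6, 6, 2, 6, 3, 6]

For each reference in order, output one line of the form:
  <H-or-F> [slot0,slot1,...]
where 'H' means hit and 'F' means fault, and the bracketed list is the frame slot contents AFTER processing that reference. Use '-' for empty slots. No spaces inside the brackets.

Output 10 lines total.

F [2,-]
F [2,6]
H [2,6]
F [2,7]
F [6,7]
H [6,7]
F [6,2]
H [6,2]
F [6,3]
H [6,3]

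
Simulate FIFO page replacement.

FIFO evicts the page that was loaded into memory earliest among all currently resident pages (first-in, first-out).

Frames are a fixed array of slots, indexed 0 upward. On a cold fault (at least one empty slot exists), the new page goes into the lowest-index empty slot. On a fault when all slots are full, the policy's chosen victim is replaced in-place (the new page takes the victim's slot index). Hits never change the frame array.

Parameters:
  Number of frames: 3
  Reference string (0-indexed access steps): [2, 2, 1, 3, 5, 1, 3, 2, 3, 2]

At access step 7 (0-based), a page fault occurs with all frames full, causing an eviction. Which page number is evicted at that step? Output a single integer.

Step 0: ref 2 -> FAULT, frames=[2,-,-]
Step 1: ref 2 -> HIT, frames=[2,-,-]
Step 2: ref 1 -> FAULT, frames=[2,1,-]
Step 3: ref 3 -> FAULT, frames=[2,1,3]
Step 4: ref 5 -> FAULT, evict 2, frames=[5,1,3]
Step 5: ref 1 -> HIT, frames=[5,1,3]
Step 6: ref 3 -> HIT, frames=[5,1,3]
Step 7: ref 2 -> FAULT, evict 1, frames=[5,2,3]
At step 7: evicted page 1

Answer: 1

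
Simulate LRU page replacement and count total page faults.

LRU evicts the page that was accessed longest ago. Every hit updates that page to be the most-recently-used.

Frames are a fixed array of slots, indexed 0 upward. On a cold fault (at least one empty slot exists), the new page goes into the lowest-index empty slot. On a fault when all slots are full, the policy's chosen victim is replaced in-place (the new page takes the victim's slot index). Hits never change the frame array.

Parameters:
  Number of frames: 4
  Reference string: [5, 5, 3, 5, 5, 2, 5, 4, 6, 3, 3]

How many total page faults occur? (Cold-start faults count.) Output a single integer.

Answer: 6

Derivation:
Step 0: ref 5 → FAULT, frames=[5,-,-,-]
Step 1: ref 5 → HIT, frames=[5,-,-,-]
Step 2: ref 3 → FAULT, frames=[5,3,-,-]
Step 3: ref 5 → HIT, frames=[5,3,-,-]
Step 4: ref 5 → HIT, frames=[5,3,-,-]
Step 5: ref 2 → FAULT, frames=[5,3,2,-]
Step 6: ref 5 → HIT, frames=[5,3,2,-]
Step 7: ref 4 → FAULT, frames=[5,3,2,4]
Step 8: ref 6 → FAULT (evict 3), frames=[5,6,2,4]
Step 9: ref 3 → FAULT (evict 2), frames=[5,6,3,4]
Step 10: ref 3 → HIT, frames=[5,6,3,4]
Total faults: 6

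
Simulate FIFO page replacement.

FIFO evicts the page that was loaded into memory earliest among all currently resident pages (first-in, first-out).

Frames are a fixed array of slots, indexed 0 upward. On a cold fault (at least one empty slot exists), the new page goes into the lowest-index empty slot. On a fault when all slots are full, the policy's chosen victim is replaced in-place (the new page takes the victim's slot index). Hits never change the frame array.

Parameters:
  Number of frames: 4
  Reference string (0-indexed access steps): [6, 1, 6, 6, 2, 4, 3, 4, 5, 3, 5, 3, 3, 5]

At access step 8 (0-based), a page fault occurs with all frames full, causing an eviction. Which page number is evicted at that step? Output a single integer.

Answer: 1

Derivation:
Step 0: ref 6 -> FAULT, frames=[6,-,-,-]
Step 1: ref 1 -> FAULT, frames=[6,1,-,-]
Step 2: ref 6 -> HIT, frames=[6,1,-,-]
Step 3: ref 6 -> HIT, frames=[6,1,-,-]
Step 4: ref 2 -> FAULT, frames=[6,1,2,-]
Step 5: ref 4 -> FAULT, frames=[6,1,2,4]
Step 6: ref 3 -> FAULT, evict 6, frames=[3,1,2,4]
Step 7: ref 4 -> HIT, frames=[3,1,2,4]
Step 8: ref 5 -> FAULT, evict 1, frames=[3,5,2,4]
At step 8: evicted page 1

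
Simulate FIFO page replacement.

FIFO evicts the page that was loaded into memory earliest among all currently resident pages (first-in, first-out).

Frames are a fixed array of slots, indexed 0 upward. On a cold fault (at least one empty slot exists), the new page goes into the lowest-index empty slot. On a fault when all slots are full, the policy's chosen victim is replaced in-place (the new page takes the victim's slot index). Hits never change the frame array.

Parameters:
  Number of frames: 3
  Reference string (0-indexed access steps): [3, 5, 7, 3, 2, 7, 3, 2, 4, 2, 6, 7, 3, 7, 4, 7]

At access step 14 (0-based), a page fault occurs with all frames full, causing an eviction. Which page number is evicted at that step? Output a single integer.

Step 0: ref 3 -> FAULT, frames=[3,-,-]
Step 1: ref 5 -> FAULT, frames=[3,5,-]
Step 2: ref 7 -> FAULT, frames=[3,5,7]
Step 3: ref 3 -> HIT, frames=[3,5,7]
Step 4: ref 2 -> FAULT, evict 3, frames=[2,5,7]
Step 5: ref 7 -> HIT, frames=[2,5,7]
Step 6: ref 3 -> FAULT, evict 5, frames=[2,3,7]
Step 7: ref 2 -> HIT, frames=[2,3,7]
Step 8: ref 4 -> FAULT, evict 7, frames=[2,3,4]
Step 9: ref 2 -> HIT, frames=[2,3,4]
Step 10: ref 6 -> FAULT, evict 2, frames=[6,3,4]
Step 11: ref 7 -> FAULT, evict 3, frames=[6,7,4]
Step 12: ref 3 -> FAULT, evict 4, frames=[6,7,3]
Step 13: ref 7 -> HIT, frames=[6,7,3]
Step 14: ref 4 -> FAULT, evict 6, frames=[4,7,3]
At step 14: evicted page 6

Answer: 6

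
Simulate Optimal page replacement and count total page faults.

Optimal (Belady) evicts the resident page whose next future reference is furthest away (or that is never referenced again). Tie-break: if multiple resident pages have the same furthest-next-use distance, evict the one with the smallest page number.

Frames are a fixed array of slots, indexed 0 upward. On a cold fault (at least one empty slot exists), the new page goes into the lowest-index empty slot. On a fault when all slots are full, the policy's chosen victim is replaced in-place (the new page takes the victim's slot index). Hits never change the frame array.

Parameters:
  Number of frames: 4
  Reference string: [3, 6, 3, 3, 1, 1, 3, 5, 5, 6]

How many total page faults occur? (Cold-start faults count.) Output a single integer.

Step 0: ref 3 → FAULT, frames=[3,-,-,-]
Step 1: ref 6 → FAULT, frames=[3,6,-,-]
Step 2: ref 3 → HIT, frames=[3,6,-,-]
Step 3: ref 3 → HIT, frames=[3,6,-,-]
Step 4: ref 1 → FAULT, frames=[3,6,1,-]
Step 5: ref 1 → HIT, frames=[3,6,1,-]
Step 6: ref 3 → HIT, frames=[3,6,1,-]
Step 7: ref 5 → FAULT, frames=[3,6,1,5]
Step 8: ref 5 → HIT, frames=[3,6,1,5]
Step 9: ref 6 → HIT, frames=[3,6,1,5]
Total faults: 4

Answer: 4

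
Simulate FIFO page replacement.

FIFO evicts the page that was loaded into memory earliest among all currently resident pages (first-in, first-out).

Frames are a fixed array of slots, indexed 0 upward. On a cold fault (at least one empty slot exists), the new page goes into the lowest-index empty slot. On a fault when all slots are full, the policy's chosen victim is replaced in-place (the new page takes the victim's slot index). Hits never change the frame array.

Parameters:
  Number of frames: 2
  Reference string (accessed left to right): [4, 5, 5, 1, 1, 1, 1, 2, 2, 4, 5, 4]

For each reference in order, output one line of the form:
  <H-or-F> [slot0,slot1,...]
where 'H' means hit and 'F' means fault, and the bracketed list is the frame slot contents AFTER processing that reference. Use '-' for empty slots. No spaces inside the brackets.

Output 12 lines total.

F [4,-]
F [4,5]
H [4,5]
F [1,5]
H [1,5]
H [1,5]
H [1,5]
F [1,2]
H [1,2]
F [4,2]
F [4,5]
H [4,5]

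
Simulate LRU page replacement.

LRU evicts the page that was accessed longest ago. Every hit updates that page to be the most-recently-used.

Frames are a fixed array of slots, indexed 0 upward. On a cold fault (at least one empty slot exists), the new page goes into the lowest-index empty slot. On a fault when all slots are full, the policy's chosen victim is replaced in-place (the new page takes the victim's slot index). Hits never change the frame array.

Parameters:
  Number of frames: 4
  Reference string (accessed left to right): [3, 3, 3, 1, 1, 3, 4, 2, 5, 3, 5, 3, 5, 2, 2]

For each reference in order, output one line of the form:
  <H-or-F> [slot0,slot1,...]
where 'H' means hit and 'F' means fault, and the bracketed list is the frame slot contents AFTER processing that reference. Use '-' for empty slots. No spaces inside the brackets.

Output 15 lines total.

F [3,-,-,-]
H [3,-,-,-]
H [3,-,-,-]
F [3,1,-,-]
H [3,1,-,-]
H [3,1,-,-]
F [3,1,4,-]
F [3,1,4,2]
F [3,5,4,2]
H [3,5,4,2]
H [3,5,4,2]
H [3,5,4,2]
H [3,5,4,2]
H [3,5,4,2]
H [3,5,4,2]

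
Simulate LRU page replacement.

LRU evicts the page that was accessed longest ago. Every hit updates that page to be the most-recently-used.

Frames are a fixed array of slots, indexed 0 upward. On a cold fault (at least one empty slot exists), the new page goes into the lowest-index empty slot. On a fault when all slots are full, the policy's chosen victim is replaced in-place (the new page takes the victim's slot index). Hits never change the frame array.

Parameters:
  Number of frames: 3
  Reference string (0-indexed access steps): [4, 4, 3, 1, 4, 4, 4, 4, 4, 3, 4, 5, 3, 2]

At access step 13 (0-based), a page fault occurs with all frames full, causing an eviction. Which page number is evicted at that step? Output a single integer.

Answer: 4

Derivation:
Step 0: ref 4 -> FAULT, frames=[4,-,-]
Step 1: ref 4 -> HIT, frames=[4,-,-]
Step 2: ref 3 -> FAULT, frames=[4,3,-]
Step 3: ref 1 -> FAULT, frames=[4,3,1]
Step 4: ref 4 -> HIT, frames=[4,3,1]
Step 5: ref 4 -> HIT, frames=[4,3,1]
Step 6: ref 4 -> HIT, frames=[4,3,1]
Step 7: ref 4 -> HIT, frames=[4,3,1]
Step 8: ref 4 -> HIT, frames=[4,3,1]
Step 9: ref 3 -> HIT, frames=[4,3,1]
Step 10: ref 4 -> HIT, frames=[4,3,1]
Step 11: ref 5 -> FAULT, evict 1, frames=[4,3,5]
Step 12: ref 3 -> HIT, frames=[4,3,5]
Step 13: ref 2 -> FAULT, evict 4, frames=[2,3,5]
At step 13: evicted page 4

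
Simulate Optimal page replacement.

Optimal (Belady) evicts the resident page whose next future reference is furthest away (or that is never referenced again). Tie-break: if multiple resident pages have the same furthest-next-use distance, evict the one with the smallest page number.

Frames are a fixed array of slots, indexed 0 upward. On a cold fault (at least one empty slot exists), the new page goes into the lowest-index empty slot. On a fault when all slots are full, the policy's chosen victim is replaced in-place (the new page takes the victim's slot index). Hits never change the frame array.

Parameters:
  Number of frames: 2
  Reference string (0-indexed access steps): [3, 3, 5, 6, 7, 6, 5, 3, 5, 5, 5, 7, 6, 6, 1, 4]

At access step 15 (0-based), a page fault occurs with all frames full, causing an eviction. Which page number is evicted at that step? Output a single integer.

Answer: 1

Derivation:
Step 0: ref 3 -> FAULT, frames=[3,-]
Step 1: ref 3 -> HIT, frames=[3,-]
Step 2: ref 5 -> FAULT, frames=[3,5]
Step 3: ref 6 -> FAULT, evict 3, frames=[6,5]
Step 4: ref 7 -> FAULT, evict 5, frames=[6,7]
Step 5: ref 6 -> HIT, frames=[6,7]
Step 6: ref 5 -> FAULT, evict 6, frames=[5,7]
Step 7: ref 3 -> FAULT, evict 7, frames=[5,3]
Step 8: ref 5 -> HIT, frames=[5,3]
Step 9: ref 5 -> HIT, frames=[5,3]
Step 10: ref 5 -> HIT, frames=[5,3]
Step 11: ref 7 -> FAULT, evict 3, frames=[5,7]
Step 12: ref 6 -> FAULT, evict 5, frames=[6,7]
Step 13: ref 6 -> HIT, frames=[6,7]
Step 14: ref 1 -> FAULT, evict 6, frames=[1,7]
Step 15: ref 4 -> FAULT, evict 1, frames=[4,7]
At step 15: evicted page 1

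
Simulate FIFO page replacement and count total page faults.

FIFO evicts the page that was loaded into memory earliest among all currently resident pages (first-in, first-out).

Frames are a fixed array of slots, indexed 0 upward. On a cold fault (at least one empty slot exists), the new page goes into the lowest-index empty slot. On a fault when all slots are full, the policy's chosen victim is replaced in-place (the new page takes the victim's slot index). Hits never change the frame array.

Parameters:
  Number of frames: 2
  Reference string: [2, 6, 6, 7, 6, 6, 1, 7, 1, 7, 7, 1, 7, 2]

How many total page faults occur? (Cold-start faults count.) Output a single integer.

Answer: 5

Derivation:
Step 0: ref 2 → FAULT, frames=[2,-]
Step 1: ref 6 → FAULT, frames=[2,6]
Step 2: ref 6 → HIT, frames=[2,6]
Step 3: ref 7 → FAULT (evict 2), frames=[7,6]
Step 4: ref 6 → HIT, frames=[7,6]
Step 5: ref 6 → HIT, frames=[7,6]
Step 6: ref 1 → FAULT (evict 6), frames=[7,1]
Step 7: ref 7 → HIT, frames=[7,1]
Step 8: ref 1 → HIT, frames=[7,1]
Step 9: ref 7 → HIT, frames=[7,1]
Step 10: ref 7 → HIT, frames=[7,1]
Step 11: ref 1 → HIT, frames=[7,1]
Step 12: ref 7 → HIT, frames=[7,1]
Step 13: ref 2 → FAULT (evict 7), frames=[2,1]
Total faults: 5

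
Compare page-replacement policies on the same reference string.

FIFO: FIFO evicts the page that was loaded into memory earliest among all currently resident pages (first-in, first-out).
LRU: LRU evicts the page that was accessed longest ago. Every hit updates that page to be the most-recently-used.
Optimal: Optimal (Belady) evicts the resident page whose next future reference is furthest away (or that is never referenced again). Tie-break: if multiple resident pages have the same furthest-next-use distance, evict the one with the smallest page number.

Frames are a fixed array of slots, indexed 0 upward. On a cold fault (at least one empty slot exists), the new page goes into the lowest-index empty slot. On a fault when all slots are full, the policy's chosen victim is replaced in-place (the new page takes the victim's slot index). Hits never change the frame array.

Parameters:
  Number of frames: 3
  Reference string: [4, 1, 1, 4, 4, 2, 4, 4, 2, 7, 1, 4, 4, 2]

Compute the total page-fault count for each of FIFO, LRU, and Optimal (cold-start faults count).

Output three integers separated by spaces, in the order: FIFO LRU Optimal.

--- FIFO ---
  step 0: ref 4 -> FAULT, frames=[4,-,-] (faults so far: 1)
  step 1: ref 1 -> FAULT, frames=[4,1,-] (faults so far: 2)
  step 2: ref 1 -> HIT, frames=[4,1,-] (faults so far: 2)
  step 3: ref 4 -> HIT, frames=[4,1,-] (faults so far: 2)
  step 4: ref 4 -> HIT, frames=[4,1,-] (faults so far: 2)
  step 5: ref 2 -> FAULT, frames=[4,1,2] (faults so far: 3)
  step 6: ref 4 -> HIT, frames=[4,1,2] (faults so far: 3)
  step 7: ref 4 -> HIT, frames=[4,1,2] (faults so far: 3)
  step 8: ref 2 -> HIT, frames=[4,1,2] (faults so far: 3)
  step 9: ref 7 -> FAULT, evict 4, frames=[7,1,2] (faults so far: 4)
  step 10: ref 1 -> HIT, frames=[7,1,2] (faults so far: 4)
  step 11: ref 4 -> FAULT, evict 1, frames=[7,4,2] (faults so far: 5)
  step 12: ref 4 -> HIT, frames=[7,4,2] (faults so far: 5)
  step 13: ref 2 -> HIT, frames=[7,4,2] (faults so far: 5)
  FIFO total faults: 5
--- LRU ---
  step 0: ref 4 -> FAULT, frames=[4,-,-] (faults so far: 1)
  step 1: ref 1 -> FAULT, frames=[4,1,-] (faults so far: 2)
  step 2: ref 1 -> HIT, frames=[4,1,-] (faults so far: 2)
  step 3: ref 4 -> HIT, frames=[4,1,-] (faults so far: 2)
  step 4: ref 4 -> HIT, frames=[4,1,-] (faults so far: 2)
  step 5: ref 2 -> FAULT, frames=[4,1,2] (faults so far: 3)
  step 6: ref 4 -> HIT, frames=[4,1,2] (faults so far: 3)
  step 7: ref 4 -> HIT, frames=[4,1,2] (faults so far: 3)
  step 8: ref 2 -> HIT, frames=[4,1,2] (faults so far: 3)
  step 9: ref 7 -> FAULT, evict 1, frames=[4,7,2] (faults so far: 4)
  step 10: ref 1 -> FAULT, evict 4, frames=[1,7,2] (faults so far: 5)
  step 11: ref 4 -> FAULT, evict 2, frames=[1,7,4] (faults so far: 6)
  step 12: ref 4 -> HIT, frames=[1,7,4] (faults so far: 6)
  step 13: ref 2 -> FAULT, evict 7, frames=[1,2,4] (faults so far: 7)
  LRU total faults: 7
--- Optimal ---
  step 0: ref 4 -> FAULT, frames=[4,-,-] (faults so far: 1)
  step 1: ref 1 -> FAULT, frames=[4,1,-] (faults so far: 2)
  step 2: ref 1 -> HIT, frames=[4,1,-] (faults so far: 2)
  step 3: ref 4 -> HIT, frames=[4,1,-] (faults so far: 2)
  step 4: ref 4 -> HIT, frames=[4,1,-] (faults so far: 2)
  step 5: ref 2 -> FAULT, frames=[4,1,2] (faults so far: 3)
  step 6: ref 4 -> HIT, frames=[4,1,2] (faults so far: 3)
  step 7: ref 4 -> HIT, frames=[4,1,2] (faults so far: 3)
  step 8: ref 2 -> HIT, frames=[4,1,2] (faults so far: 3)
  step 9: ref 7 -> FAULT, evict 2, frames=[4,1,7] (faults so far: 4)
  step 10: ref 1 -> HIT, frames=[4,1,7] (faults so far: 4)
  step 11: ref 4 -> HIT, frames=[4,1,7] (faults so far: 4)
  step 12: ref 4 -> HIT, frames=[4,1,7] (faults so far: 4)
  step 13: ref 2 -> FAULT, evict 1, frames=[4,2,7] (faults so far: 5)
  Optimal total faults: 5

Answer: 5 7 5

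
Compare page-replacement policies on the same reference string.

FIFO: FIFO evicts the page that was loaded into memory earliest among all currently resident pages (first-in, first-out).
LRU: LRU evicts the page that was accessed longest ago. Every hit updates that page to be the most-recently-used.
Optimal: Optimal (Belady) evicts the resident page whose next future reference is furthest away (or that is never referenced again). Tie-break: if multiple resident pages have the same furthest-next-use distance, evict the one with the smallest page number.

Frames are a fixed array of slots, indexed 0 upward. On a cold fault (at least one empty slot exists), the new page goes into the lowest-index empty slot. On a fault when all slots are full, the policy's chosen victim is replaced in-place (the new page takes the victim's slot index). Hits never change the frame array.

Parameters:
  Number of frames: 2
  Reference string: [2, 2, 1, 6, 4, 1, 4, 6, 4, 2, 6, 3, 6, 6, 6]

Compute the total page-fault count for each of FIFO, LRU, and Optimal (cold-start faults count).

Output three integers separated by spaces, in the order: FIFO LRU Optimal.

Answer: 10 9 7

Derivation:
--- FIFO ---
  step 0: ref 2 -> FAULT, frames=[2,-] (faults so far: 1)
  step 1: ref 2 -> HIT, frames=[2,-] (faults so far: 1)
  step 2: ref 1 -> FAULT, frames=[2,1] (faults so far: 2)
  step 3: ref 6 -> FAULT, evict 2, frames=[6,1] (faults so far: 3)
  step 4: ref 4 -> FAULT, evict 1, frames=[6,4] (faults so far: 4)
  step 5: ref 1 -> FAULT, evict 6, frames=[1,4] (faults so far: 5)
  step 6: ref 4 -> HIT, frames=[1,4] (faults so far: 5)
  step 7: ref 6 -> FAULT, evict 4, frames=[1,6] (faults so far: 6)
  step 8: ref 4 -> FAULT, evict 1, frames=[4,6] (faults so far: 7)
  step 9: ref 2 -> FAULT, evict 6, frames=[4,2] (faults so far: 8)
  step 10: ref 6 -> FAULT, evict 4, frames=[6,2] (faults so far: 9)
  step 11: ref 3 -> FAULT, evict 2, frames=[6,3] (faults so far: 10)
  step 12: ref 6 -> HIT, frames=[6,3] (faults so far: 10)
  step 13: ref 6 -> HIT, frames=[6,3] (faults so far: 10)
  step 14: ref 6 -> HIT, frames=[6,3] (faults so far: 10)
  FIFO total faults: 10
--- LRU ---
  step 0: ref 2 -> FAULT, frames=[2,-] (faults so far: 1)
  step 1: ref 2 -> HIT, frames=[2,-] (faults so far: 1)
  step 2: ref 1 -> FAULT, frames=[2,1] (faults so far: 2)
  step 3: ref 6 -> FAULT, evict 2, frames=[6,1] (faults so far: 3)
  step 4: ref 4 -> FAULT, evict 1, frames=[6,4] (faults so far: 4)
  step 5: ref 1 -> FAULT, evict 6, frames=[1,4] (faults so far: 5)
  step 6: ref 4 -> HIT, frames=[1,4] (faults so far: 5)
  step 7: ref 6 -> FAULT, evict 1, frames=[6,4] (faults so far: 6)
  step 8: ref 4 -> HIT, frames=[6,4] (faults so far: 6)
  step 9: ref 2 -> FAULT, evict 6, frames=[2,4] (faults so far: 7)
  step 10: ref 6 -> FAULT, evict 4, frames=[2,6] (faults so far: 8)
  step 11: ref 3 -> FAULT, evict 2, frames=[3,6] (faults so far: 9)
  step 12: ref 6 -> HIT, frames=[3,6] (faults so far: 9)
  step 13: ref 6 -> HIT, frames=[3,6] (faults so far: 9)
  step 14: ref 6 -> HIT, frames=[3,6] (faults so far: 9)
  LRU total faults: 9
--- Optimal ---
  step 0: ref 2 -> FAULT, frames=[2,-] (faults so far: 1)
  step 1: ref 2 -> HIT, frames=[2,-] (faults so far: 1)
  step 2: ref 1 -> FAULT, frames=[2,1] (faults so far: 2)
  step 3: ref 6 -> FAULT, evict 2, frames=[6,1] (faults so far: 3)
  step 4: ref 4 -> FAULT, evict 6, frames=[4,1] (faults so far: 4)
  step 5: ref 1 -> HIT, frames=[4,1] (faults so far: 4)
  step 6: ref 4 -> HIT, frames=[4,1] (faults so far: 4)
  step 7: ref 6 -> FAULT, evict 1, frames=[4,6] (faults so far: 5)
  step 8: ref 4 -> HIT, frames=[4,6] (faults so far: 5)
  step 9: ref 2 -> FAULT, evict 4, frames=[2,6] (faults so far: 6)
  step 10: ref 6 -> HIT, frames=[2,6] (faults so far: 6)
  step 11: ref 3 -> FAULT, evict 2, frames=[3,6] (faults so far: 7)
  step 12: ref 6 -> HIT, frames=[3,6] (faults so far: 7)
  step 13: ref 6 -> HIT, frames=[3,6] (faults so far: 7)
  step 14: ref 6 -> HIT, frames=[3,6] (faults so far: 7)
  Optimal total faults: 7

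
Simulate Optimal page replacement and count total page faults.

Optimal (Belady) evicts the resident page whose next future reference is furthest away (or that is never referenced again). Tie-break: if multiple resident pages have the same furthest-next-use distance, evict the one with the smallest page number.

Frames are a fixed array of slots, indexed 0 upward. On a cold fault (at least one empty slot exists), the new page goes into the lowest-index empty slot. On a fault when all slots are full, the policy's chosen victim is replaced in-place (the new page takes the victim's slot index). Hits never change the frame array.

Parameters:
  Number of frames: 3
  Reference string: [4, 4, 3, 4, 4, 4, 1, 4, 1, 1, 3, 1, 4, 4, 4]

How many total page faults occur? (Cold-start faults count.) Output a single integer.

Step 0: ref 4 → FAULT, frames=[4,-,-]
Step 1: ref 4 → HIT, frames=[4,-,-]
Step 2: ref 3 → FAULT, frames=[4,3,-]
Step 3: ref 4 → HIT, frames=[4,3,-]
Step 4: ref 4 → HIT, frames=[4,3,-]
Step 5: ref 4 → HIT, frames=[4,3,-]
Step 6: ref 1 → FAULT, frames=[4,3,1]
Step 7: ref 4 → HIT, frames=[4,3,1]
Step 8: ref 1 → HIT, frames=[4,3,1]
Step 9: ref 1 → HIT, frames=[4,3,1]
Step 10: ref 3 → HIT, frames=[4,3,1]
Step 11: ref 1 → HIT, frames=[4,3,1]
Step 12: ref 4 → HIT, frames=[4,3,1]
Step 13: ref 4 → HIT, frames=[4,3,1]
Step 14: ref 4 → HIT, frames=[4,3,1]
Total faults: 3

Answer: 3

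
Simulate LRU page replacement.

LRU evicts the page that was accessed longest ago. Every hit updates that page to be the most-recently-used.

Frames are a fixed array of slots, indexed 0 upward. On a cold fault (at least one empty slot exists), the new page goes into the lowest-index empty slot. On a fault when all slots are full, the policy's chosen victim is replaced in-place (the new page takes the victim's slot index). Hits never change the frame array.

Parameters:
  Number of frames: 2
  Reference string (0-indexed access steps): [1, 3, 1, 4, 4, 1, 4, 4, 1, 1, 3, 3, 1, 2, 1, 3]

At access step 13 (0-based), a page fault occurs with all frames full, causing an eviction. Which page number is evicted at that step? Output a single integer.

Answer: 3

Derivation:
Step 0: ref 1 -> FAULT, frames=[1,-]
Step 1: ref 3 -> FAULT, frames=[1,3]
Step 2: ref 1 -> HIT, frames=[1,3]
Step 3: ref 4 -> FAULT, evict 3, frames=[1,4]
Step 4: ref 4 -> HIT, frames=[1,4]
Step 5: ref 1 -> HIT, frames=[1,4]
Step 6: ref 4 -> HIT, frames=[1,4]
Step 7: ref 4 -> HIT, frames=[1,4]
Step 8: ref 1 -> HIT, frames=[1,4]
Step 9: ref 1 -> HIT, frames=[1,4]
Step 10: ref 3 -> FAULT, evict 4, frames=[1,3]
Step 11: ref 3 -> HIT, frames=[1,3]
Step 12: ref 1 -> HIT, frames=[1,3]
Step 13: ref 2 -> FAULT, evict 3, frames=[1,2]
At step 13: evicted page 3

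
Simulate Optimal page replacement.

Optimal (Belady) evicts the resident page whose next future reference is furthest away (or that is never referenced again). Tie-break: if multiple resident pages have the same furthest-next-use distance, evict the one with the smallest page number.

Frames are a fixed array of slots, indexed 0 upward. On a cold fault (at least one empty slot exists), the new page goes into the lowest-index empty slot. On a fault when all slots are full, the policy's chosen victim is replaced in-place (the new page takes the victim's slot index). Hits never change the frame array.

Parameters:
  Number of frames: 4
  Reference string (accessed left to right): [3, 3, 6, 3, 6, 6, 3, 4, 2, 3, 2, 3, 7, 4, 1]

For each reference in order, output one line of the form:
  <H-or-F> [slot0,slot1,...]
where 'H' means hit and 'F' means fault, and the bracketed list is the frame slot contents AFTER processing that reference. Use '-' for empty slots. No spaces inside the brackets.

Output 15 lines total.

F [3,-,-,-]
H [3,-,-,-]
F [3,6,-,-]
H [3,6,-,-]
H [3,6,-,-]
H [3,6,-,-]
H [3,6,-,-]
F [3,6,4,-]
F [3,6,4,2]
H [3,6,4,2]
H [3,6,4,2]
H [3,6,4,2]
F [3,6,4,7]
H [3,6,4,7]
F [1,6,4,7]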